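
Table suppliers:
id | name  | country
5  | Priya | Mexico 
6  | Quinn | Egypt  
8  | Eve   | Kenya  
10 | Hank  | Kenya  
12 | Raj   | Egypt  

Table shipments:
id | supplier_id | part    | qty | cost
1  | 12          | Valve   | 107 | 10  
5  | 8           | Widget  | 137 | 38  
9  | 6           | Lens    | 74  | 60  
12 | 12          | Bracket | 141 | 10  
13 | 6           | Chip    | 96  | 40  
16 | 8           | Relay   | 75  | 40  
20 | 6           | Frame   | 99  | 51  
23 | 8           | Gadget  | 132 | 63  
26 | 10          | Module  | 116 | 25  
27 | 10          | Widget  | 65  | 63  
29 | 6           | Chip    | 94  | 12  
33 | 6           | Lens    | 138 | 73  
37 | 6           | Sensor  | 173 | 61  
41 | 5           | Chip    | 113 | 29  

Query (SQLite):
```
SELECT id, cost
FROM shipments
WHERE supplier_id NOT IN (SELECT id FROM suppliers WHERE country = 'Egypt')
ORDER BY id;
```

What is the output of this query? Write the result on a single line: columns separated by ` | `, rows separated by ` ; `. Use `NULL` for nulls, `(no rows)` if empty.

5 | 38 ; 16 | 40 ; 23 | 63 ; 26 | 25 ; 27 | 63 ; 41 | 29

Inner query: suppliers.id where country = 'Egypt'.
Outer: keep shipments rows whose supplier_id is not in that set.
Inner query → {6, 12}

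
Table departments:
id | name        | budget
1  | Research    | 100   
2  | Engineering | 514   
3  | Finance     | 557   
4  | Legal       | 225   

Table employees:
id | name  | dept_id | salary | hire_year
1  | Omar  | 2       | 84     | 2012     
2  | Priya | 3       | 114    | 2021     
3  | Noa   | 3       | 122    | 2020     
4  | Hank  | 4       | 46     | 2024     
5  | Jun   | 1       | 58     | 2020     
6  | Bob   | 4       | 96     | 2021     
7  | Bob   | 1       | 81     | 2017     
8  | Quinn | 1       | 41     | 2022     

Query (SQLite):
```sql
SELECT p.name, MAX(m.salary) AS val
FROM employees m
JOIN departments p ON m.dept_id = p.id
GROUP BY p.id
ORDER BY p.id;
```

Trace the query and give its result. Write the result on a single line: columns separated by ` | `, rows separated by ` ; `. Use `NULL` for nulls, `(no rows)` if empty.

Research | 81 ; Engineering | 84 ; Finance | 122 ; Legal | 96

Join each employees row to its departments via dept_id.
Group joined rows by departments.id; compute MAX(m.salary) per group.
  1: ids {5, 7, 8} → MAX(m.salary)=81
  2: ids {1} → MAX(m.salary)=84
  3: ids {2, 3} → MAX(m.salary)=122
  4: ids {4, 6} → MAX(m.salary)=96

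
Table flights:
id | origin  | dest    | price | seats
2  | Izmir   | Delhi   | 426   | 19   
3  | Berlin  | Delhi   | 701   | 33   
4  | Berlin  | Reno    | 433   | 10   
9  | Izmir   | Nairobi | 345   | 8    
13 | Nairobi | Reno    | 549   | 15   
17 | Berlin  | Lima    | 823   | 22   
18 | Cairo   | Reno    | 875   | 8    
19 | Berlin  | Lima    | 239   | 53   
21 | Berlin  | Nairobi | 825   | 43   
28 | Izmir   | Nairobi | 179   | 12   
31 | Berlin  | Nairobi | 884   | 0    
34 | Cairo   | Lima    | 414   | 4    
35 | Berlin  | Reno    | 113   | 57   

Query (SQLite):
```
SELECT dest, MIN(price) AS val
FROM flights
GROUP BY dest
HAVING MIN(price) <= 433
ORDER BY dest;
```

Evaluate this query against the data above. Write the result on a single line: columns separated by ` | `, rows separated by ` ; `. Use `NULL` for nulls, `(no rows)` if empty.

Partition flights by dest; compute MIN(price) within each group.
HAVING: keep groups where MIN(price) <= 433.
  Delhi: ids {2, 3} → MIN(price)=426
  Lima: ids {17, 19, 34} → MIN(price)=239
  Nairobi: ids {9, 21, 28, 31} → MIN(price)=179
  Reno: ids {4, 13, 18, 35} → MIN(price)=113

Delhi | 426 ; Lima | 239 ; Nairobi | 179 ; Reno | 113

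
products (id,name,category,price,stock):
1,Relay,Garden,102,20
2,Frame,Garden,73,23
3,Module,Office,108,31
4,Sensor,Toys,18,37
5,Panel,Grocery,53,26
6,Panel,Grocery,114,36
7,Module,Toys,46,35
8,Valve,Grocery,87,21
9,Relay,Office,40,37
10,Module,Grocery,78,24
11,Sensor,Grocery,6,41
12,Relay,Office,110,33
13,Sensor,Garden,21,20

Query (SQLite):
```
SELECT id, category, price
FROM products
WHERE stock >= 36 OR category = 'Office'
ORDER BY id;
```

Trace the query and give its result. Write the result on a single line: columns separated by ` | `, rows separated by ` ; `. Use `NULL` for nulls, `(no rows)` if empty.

3 | Office | 108 ; 4 | Toys | 18 ; 6 | Grocery | 114 ; 9 | Office | 40 ; 11 | Grocery | 6 ; 12 | Office | 110

stock >= 36: ids {4, 6, 9, 11}
category = 'Office': ids {3, 9, 12}
Combine with OR.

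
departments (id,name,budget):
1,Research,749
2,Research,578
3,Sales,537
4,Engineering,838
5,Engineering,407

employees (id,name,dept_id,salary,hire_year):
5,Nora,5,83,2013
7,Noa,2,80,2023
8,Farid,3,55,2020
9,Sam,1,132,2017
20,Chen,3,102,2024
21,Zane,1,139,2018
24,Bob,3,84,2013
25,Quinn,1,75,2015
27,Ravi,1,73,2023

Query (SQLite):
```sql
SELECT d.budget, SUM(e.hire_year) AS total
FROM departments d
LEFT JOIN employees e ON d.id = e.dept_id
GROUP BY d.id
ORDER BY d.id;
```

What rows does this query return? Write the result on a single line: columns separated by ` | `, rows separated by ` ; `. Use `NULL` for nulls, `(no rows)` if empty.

749 | 8073 ; 578 | 2023 ; 537 | 6057 ; 838 | NULL ; 407 | 2013

LEFT JOIN keeps every departments row; unmatched ones get NULL for employees columns.
Group by departments.id and compute SUM(e.hire_year). SUM over an all-NULL group is NULL.
  1: ids {9, 21, 25, 27} → SUM(e.hire_year)=8073
  2: ids {7} → SUM(e.hire_year)=2023
  3: ids {8, 20, 24} → SUM(e.hire_year)=6057
  4: ids {—} → SUM(e.hire_year)=NULL
  5: ids {5} → SUM(e.hire_year)=2013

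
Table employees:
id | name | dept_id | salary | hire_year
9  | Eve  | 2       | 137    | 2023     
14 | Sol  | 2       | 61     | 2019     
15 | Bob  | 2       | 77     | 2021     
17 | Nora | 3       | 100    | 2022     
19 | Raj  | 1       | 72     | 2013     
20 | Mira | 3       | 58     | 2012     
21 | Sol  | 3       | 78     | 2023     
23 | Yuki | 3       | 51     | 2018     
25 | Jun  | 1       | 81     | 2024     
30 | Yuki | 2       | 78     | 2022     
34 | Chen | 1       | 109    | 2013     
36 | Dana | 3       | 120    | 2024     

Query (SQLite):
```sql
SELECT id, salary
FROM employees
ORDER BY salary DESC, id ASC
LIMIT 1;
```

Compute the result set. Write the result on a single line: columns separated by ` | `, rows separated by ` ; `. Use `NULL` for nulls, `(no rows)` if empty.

9 | 137

Sort by salary desc, tiebreak id asc: (137, id=9), (120, id=36), (109, id=34), (100, id=17) …. Take first 1.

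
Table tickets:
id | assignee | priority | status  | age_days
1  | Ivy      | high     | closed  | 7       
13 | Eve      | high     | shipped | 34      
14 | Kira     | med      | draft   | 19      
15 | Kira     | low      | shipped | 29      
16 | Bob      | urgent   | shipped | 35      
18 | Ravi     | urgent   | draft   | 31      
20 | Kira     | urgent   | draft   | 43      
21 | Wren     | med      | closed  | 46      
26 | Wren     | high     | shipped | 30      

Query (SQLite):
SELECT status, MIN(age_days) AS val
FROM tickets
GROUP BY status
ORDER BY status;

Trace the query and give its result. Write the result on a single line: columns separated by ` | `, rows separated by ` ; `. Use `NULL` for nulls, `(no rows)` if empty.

closed | 7 ; draft | 19 ; shipped | 29

Partition tickets by status; compute MIN(age_days) within each group.
  closed: ids {1, 21} → MIN(age_days)=7
  draft: ids {14, 18, 20} → MIN(age_days)=19
  shipped: ids {13, 15, 16, 26} → MIN(age_days)=29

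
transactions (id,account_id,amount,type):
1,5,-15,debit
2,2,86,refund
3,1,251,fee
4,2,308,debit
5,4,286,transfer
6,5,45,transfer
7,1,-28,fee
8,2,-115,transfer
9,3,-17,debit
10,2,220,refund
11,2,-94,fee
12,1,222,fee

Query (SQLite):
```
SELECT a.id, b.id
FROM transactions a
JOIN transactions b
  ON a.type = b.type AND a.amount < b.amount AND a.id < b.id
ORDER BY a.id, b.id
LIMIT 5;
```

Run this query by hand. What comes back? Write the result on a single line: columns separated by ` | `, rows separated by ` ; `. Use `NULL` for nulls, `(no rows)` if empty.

Pairs (a,b) with same type, a.amount < b.amount, a.id < b.id.
type groups: debit:{1,4,9} fee:{3,7,11,12} refund:{2,10} transfer:{5,6,8}
Ordered by (a.id, b.id); first 5.

1 | 4 ; 2 | 10 ; 7 | 12 ; 11 | 12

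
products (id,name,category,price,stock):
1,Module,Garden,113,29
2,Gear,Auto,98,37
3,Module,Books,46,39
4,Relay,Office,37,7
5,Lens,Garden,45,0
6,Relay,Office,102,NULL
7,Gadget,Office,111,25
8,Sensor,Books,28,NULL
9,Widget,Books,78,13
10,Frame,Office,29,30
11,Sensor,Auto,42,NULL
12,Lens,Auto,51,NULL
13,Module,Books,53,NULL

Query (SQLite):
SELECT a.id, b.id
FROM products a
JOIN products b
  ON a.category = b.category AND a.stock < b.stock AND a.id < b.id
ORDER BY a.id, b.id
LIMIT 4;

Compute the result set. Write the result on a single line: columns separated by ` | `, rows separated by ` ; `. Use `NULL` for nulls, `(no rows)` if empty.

Pairs (a,b) with same category, a.stock < b.stock, a.id < b.id.
category groups: Auto:{2,11,12} Books:{3,8,9,13} Garden:{1,5} Office:{4,6,7,10}
Ordered by (a.id, b.id); first 4.

4 | 7 ; 4 | 10 ; 7 | 10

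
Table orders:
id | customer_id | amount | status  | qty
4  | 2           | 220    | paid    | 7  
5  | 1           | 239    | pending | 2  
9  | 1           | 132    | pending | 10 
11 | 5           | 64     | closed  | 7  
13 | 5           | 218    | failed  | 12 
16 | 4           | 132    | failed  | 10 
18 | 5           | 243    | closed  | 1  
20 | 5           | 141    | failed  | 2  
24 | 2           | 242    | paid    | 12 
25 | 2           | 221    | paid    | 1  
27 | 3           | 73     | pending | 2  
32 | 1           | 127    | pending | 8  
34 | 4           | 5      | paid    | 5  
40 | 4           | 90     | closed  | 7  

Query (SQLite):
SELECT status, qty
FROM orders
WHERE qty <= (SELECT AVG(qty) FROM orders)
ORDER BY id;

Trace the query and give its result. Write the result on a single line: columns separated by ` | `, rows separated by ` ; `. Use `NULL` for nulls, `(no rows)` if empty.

pending | 2 ; closed | 1 ; failed | 2 ; paid | 1 ; pending | 2 ; paid | 5

Scalar subquery: AVG(qty) over all orders rows = 6.142857 (≈; comparison uses full precision).
Keep rows where qty <= that value.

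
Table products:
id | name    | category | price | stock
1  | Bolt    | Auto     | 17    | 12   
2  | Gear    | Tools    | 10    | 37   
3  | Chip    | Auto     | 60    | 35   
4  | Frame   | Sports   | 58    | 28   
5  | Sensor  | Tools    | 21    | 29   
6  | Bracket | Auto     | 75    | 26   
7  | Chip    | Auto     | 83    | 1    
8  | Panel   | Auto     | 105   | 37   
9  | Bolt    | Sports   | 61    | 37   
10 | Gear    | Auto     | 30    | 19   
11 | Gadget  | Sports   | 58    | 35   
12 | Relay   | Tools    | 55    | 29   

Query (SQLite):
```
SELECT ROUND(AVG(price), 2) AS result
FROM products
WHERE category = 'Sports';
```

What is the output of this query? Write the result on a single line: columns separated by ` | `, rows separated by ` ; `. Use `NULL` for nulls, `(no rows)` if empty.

59

Rows where category='Sports' → price values: [58, 61, 58].
AVG = 177 / 3 (rounded to 2 dp).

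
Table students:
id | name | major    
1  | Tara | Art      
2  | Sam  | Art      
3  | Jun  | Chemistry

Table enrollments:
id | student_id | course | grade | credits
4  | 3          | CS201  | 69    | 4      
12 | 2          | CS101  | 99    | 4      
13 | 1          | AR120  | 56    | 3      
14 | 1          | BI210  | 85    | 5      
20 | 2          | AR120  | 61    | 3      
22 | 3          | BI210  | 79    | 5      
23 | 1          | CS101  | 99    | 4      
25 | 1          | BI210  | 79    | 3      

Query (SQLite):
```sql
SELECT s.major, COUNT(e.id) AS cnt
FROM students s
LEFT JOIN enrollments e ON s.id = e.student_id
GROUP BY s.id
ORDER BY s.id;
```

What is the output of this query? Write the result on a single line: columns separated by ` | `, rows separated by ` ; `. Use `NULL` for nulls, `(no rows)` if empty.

Art | 4 ; Art | 2 ; Chemistry | 2

LEFT JOIN keeps every students row; unmatched ones get NULL for enrollments columns.
Group by students.id and compute COUNT(e.id). COUNT(col) of an all-NULL group is 0.
  1: ids {13, 14, 23, 25} → COUNT(e.id)=4
  2: ids {12, 20} → COUNT(e.id)=2
  3: ids {4, 22} → COUNT(e.id)=2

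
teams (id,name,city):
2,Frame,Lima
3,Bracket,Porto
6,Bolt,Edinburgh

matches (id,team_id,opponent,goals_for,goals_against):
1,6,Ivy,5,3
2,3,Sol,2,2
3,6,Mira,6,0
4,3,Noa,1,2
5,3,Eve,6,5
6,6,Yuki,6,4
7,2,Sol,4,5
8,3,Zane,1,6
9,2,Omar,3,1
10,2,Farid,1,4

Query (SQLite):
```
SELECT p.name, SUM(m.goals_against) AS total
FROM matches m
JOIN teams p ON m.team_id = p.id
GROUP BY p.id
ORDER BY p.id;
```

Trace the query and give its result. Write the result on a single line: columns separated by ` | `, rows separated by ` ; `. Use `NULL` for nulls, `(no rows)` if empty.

Join each matches row to its teams via team_id.
Group joined rows by teams.id; compute SUM(m.goals_against) per group.
  2: ids {7, 9, 10} → SUM(m.goals_against)=10
  3: ids {2, 4, 5, 8} → SUM(m.goals_against)=15
  6: ids {1, 3, 6} → SUM(m.goals_against)=7

Frame | 10 ; Bracket | 15 ; Bolt | 7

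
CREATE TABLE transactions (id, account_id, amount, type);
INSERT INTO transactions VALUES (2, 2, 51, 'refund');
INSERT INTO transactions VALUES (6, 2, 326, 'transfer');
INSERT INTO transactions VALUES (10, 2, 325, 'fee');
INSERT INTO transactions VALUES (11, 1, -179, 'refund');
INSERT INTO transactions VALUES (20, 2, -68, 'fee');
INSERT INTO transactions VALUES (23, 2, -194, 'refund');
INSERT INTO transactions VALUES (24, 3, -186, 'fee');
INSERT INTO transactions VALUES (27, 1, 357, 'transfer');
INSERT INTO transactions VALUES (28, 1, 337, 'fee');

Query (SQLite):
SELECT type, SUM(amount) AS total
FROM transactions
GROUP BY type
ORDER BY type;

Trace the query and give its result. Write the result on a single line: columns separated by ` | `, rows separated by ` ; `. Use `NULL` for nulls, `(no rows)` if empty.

fee | 408 ; refund | -322 ; transfer | 683

Partition transactions by type; compute SUM(amount) within each group.
  fee: ids {10, 20, 24, 28} → SUM(amount)=408
  refund: ids {2, 11, 23} → SUM(amount)=-322
  transfer: ids {6, 27} → SUM(amount)=683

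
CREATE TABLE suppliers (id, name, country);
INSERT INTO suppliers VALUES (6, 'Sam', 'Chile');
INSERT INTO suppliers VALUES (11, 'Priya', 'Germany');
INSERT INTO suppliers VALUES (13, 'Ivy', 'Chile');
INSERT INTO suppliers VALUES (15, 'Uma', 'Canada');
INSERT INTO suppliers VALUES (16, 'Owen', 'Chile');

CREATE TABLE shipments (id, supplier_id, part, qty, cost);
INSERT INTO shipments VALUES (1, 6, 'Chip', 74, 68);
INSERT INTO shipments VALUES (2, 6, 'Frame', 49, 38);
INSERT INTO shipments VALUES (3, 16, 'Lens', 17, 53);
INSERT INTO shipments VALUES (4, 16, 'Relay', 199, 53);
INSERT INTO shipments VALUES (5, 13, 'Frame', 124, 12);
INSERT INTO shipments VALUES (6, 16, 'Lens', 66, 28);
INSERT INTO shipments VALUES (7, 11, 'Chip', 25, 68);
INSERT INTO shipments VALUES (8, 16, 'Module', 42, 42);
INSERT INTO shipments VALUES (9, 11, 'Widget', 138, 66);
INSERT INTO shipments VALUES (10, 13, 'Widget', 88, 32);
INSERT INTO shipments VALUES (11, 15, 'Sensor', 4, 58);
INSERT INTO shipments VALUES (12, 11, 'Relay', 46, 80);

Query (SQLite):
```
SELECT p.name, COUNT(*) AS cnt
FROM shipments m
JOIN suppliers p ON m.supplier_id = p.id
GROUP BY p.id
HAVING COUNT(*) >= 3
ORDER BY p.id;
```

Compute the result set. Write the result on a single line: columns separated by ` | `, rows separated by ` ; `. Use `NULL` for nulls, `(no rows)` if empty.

Join each shipments row to its suppliers via supplier_id.
Group joined rows by suppliers.id; compute COUNT(*) per group.
HAVING: keep groups with count ≥ 3.
  6: ids {1, 2} → COUNT(*)=2
  11: ids {7, 9, 12} → COUNT(*)=3
  13: ids {5, 10} → COUNT(*)=2
  15: ids {11} → COUNT(*)=1
  16: ids {3, 4, 6, 8} → COUNT(*)=4

Priya | 3 ; Owen | 4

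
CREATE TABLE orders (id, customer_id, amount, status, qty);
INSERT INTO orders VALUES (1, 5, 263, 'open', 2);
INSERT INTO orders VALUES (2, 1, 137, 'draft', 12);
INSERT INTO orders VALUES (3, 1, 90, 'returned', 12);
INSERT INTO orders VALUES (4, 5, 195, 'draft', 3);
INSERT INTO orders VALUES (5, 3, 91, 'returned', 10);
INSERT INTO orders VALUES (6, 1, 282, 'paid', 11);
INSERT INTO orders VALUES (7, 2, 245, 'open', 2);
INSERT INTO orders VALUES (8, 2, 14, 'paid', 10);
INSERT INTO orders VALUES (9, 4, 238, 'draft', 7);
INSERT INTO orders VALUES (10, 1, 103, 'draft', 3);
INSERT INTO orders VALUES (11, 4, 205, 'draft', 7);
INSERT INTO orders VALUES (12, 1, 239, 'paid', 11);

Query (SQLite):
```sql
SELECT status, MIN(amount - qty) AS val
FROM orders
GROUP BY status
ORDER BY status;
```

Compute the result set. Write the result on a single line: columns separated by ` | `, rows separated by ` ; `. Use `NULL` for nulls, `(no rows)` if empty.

draft | 100 ; open | 243 ; paid | 4 ; returned | 78

For each row compute amount - qty.
Group by status; take MIN of the expression per group.
  draft: ids {2, 4, 9, 10, 11} → MIN(amount - qty)=100
  open: ids {1, 7} → MIN(amount - qty)=243
  paid: ids {6, 8, 12} → MIN(amount - qty)=4
  returned: ids {3, 5} → MIN(amount - qty)=78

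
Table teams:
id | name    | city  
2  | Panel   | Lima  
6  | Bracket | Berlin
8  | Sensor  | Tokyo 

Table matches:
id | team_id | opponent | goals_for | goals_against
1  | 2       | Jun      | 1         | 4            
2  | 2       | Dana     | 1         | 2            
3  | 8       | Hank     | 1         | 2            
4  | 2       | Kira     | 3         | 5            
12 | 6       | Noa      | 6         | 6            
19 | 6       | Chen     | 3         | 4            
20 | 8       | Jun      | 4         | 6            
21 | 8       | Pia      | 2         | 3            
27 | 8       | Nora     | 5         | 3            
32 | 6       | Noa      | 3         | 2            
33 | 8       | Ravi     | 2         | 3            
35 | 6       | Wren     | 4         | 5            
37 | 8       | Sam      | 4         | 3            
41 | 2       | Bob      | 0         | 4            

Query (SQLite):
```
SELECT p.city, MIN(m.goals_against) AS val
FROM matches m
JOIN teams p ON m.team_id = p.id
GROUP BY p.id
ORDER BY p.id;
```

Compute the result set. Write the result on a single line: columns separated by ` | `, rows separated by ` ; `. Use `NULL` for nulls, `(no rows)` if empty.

Lima | 2 ; Berlin | 2 ; Tokyo | 2

Join each matches row to its teams via team_id.
Group joined rows by teams.id; compute MIN(m.goals_against) per group.
  2: ids {1, 2, 4, 41} → MIN(m.goals_against)=2
  6: ids {12, 19, 32, 35} → MIN(m.goals_against)=2
  8: ids {3, 20, 21, 27, 33, 37} → MIN(m.goals_against)=2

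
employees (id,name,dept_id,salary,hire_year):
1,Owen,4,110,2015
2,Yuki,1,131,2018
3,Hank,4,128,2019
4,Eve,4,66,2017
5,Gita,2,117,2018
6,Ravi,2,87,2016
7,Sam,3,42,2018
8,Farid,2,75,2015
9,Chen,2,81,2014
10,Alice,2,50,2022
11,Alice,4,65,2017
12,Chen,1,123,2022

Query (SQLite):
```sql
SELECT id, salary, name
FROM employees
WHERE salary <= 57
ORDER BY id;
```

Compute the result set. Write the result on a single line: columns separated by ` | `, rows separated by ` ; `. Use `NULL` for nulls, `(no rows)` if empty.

salary <= 57: ids {7, 10}

7 | 42 | Sam ; 10 | 50 | Alice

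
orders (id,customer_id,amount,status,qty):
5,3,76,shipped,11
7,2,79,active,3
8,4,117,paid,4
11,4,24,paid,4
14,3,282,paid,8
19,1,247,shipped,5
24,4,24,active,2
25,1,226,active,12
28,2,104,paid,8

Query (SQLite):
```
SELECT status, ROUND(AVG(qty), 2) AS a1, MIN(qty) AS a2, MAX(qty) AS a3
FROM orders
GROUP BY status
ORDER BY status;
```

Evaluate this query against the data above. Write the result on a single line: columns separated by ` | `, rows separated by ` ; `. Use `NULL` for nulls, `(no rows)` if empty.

active | 5.67 | 2 | 12 ; paid | 6 | 4 | 8 ; shipped | 8 | 5 | 11

Group orders by status.
Per group compute: ROUND(AVG(qty), 2), MIN(qty), MAX(qty).
  active: ids {7, 24, 25} → ROUND(AVG(qty), 2)=5.67, MIN(qty)=2, MAX(qty)=12
  paid: ids {8, 11, 14, 28} → ROUND(AVG(qty), 2)=6, MIN(qty)=4, MAX(qty)=8
  shipped: ids {5, 19} → ROUND(AVG(qty), 2)=8, MIN(qty)=5, MAX(qty)=11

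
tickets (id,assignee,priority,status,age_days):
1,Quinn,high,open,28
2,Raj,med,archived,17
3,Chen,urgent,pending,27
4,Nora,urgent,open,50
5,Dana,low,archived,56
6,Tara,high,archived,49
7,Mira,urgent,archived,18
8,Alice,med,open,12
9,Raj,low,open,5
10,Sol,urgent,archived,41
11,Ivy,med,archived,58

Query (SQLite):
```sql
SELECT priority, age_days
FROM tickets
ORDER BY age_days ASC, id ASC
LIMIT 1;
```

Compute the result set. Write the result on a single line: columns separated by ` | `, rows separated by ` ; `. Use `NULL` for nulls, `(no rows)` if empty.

Sort by age_days asc, tiebreak id asc: (5, id=9), (12, id=8), (17, id=2), (18, id=7) …. Take first 1.

low | 5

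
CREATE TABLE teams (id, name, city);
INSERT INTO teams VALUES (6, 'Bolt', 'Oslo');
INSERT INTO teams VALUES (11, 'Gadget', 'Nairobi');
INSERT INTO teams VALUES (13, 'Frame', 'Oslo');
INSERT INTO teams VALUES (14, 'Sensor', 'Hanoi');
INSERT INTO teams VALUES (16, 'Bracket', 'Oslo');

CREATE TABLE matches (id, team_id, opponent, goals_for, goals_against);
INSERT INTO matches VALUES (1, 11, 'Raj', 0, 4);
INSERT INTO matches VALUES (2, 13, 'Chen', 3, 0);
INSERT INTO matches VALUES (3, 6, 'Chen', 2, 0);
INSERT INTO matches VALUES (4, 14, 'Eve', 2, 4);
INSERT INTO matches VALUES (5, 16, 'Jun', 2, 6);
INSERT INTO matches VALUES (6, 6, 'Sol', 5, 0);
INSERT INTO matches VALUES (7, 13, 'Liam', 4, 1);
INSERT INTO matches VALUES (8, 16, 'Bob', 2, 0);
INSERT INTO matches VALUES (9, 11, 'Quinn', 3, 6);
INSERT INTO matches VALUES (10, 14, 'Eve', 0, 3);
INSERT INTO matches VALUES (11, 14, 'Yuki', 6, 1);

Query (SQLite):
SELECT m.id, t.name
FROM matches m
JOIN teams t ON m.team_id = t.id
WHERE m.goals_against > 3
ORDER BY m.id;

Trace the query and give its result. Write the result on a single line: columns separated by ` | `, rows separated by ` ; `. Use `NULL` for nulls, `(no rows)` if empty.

1 | Gadget ; 4 | Sensor ; 5 | Bracket ; 9 | Gadget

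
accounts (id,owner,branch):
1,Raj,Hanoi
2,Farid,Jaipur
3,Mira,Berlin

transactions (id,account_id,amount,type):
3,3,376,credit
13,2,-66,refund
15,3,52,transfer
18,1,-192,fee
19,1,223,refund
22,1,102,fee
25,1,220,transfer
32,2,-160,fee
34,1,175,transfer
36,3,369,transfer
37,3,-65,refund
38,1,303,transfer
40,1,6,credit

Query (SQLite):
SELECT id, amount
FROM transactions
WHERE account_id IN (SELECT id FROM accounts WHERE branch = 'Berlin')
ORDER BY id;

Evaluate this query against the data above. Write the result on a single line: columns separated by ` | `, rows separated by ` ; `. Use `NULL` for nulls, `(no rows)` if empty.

3 | 376 ; 15 | 52 ; 36 | 369 ; 37 | -65

Inner query: accounts.id where branch = 'Berlin'.
Outer: keep transactions rows whose account_id is in that set.
Inner query → {3}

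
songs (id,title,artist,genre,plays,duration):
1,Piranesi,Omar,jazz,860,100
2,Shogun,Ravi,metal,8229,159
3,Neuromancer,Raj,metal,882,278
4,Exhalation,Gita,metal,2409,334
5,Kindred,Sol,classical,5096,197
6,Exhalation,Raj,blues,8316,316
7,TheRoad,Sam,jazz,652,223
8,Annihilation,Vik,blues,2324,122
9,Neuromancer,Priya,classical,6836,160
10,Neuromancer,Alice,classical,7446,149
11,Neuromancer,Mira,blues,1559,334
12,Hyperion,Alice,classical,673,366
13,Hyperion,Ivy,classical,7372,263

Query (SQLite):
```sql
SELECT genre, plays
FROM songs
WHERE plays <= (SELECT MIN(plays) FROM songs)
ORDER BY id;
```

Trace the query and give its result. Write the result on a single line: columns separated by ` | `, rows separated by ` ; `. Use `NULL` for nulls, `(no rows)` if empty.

jazz | 652

Scalar subquery: MIN(plays) over all songs rows = 652.
Keep rows where plays <= that value.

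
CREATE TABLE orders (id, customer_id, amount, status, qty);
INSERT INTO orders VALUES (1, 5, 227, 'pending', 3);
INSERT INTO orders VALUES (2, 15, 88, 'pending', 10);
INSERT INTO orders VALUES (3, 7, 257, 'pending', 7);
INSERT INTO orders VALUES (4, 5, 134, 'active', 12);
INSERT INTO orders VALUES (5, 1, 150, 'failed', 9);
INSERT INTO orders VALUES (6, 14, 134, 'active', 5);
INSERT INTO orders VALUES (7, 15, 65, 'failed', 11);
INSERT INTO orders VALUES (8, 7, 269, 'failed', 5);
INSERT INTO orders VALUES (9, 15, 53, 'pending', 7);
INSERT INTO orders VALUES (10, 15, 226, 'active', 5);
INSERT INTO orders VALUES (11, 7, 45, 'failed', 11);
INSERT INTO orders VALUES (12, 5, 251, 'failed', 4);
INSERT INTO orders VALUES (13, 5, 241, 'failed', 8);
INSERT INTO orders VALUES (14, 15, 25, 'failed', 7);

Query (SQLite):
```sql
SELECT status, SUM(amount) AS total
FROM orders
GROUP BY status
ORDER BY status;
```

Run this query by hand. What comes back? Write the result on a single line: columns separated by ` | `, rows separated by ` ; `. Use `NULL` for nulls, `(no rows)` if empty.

Partition orders by status; compute SUM(amount) within each group.
  active: ids {4, 6, 10} → SUM(amount)=494
  failed: ids {5, 7, 8, 11, 12, 13, 14} → SUM(amount)=1046
  pending: ids {1, 2, 3, 9} → SUM(amount)=625

active | 494 ; failed | 1046 ; pending | 625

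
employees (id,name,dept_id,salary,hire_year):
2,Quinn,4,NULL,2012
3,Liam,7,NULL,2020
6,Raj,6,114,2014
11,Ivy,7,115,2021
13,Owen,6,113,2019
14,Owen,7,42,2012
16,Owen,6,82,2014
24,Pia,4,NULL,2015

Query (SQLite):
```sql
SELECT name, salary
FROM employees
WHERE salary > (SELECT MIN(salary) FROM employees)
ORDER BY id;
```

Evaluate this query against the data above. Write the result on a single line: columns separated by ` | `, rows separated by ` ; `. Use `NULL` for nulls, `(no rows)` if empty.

Raj | 114 ; Ivy | 115 ; Owen | 113 ; Owen | 82

Scalar subquery: MIN(salary) over all employees rows = 42.
Keep rows where salary > that value.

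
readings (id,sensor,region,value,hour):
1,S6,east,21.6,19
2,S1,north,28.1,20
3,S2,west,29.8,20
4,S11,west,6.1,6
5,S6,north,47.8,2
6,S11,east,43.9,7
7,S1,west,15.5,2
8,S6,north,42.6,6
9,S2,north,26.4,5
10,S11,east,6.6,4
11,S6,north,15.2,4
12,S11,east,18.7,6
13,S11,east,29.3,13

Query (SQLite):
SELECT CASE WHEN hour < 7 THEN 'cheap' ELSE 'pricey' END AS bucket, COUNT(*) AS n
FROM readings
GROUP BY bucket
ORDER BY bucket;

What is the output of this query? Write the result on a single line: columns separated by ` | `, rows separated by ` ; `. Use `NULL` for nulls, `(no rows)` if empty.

cheap | 8 ; pricey | 5

Bucket rows by hour < 7 → 'cheap' else 'pricey'; count each bucket.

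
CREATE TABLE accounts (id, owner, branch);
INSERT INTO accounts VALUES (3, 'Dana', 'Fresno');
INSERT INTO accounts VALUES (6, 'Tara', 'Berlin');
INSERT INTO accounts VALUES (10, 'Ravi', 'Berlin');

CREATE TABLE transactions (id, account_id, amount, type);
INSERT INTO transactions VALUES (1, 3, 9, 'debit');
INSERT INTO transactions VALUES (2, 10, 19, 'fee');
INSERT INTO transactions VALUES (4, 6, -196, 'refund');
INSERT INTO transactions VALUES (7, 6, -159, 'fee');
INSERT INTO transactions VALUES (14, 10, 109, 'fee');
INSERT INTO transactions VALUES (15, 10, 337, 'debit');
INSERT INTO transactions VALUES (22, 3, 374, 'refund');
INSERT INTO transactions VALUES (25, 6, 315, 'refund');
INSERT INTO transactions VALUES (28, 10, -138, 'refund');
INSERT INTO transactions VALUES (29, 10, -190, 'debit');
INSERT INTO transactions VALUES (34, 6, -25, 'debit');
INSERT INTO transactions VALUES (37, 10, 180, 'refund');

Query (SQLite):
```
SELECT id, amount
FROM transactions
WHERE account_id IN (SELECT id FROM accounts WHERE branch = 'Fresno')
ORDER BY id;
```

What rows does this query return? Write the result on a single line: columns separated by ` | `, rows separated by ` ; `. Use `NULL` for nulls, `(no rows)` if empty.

Inner query: accounts.id where branch = 'Fresno'.
Outer: keep transactions rows whose account_id is in that set.
Inner query → {3}

1 | 9 ; 22 | 374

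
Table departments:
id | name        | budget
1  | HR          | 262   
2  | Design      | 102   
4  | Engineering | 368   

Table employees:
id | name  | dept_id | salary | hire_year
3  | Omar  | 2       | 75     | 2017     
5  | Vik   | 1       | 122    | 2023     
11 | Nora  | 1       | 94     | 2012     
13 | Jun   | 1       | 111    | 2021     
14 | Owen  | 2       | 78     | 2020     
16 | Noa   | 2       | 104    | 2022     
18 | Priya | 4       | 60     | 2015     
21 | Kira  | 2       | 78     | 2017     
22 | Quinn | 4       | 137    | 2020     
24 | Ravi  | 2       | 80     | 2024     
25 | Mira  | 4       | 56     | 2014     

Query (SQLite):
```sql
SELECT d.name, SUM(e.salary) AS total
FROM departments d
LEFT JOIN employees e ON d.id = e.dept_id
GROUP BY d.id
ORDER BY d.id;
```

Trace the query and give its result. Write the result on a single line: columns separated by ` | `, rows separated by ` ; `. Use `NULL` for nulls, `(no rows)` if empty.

HR | 327 ; Design | 415 ; Engineering | 253

LEFT JOIN keeps every departments row; unmatched ones get NULL for employees columns.
Group by departments.id and compute SUM(e.salary). SUM over an all-NULL group is NULL.
  1: ids {5, 11, 13} → SUM(e.salary)=327
  2: ids {3, 14, 16, 21, 24} → SUM(e.salary)=415
  4: ids {18, 22, 25} → SUM(e.salary)=253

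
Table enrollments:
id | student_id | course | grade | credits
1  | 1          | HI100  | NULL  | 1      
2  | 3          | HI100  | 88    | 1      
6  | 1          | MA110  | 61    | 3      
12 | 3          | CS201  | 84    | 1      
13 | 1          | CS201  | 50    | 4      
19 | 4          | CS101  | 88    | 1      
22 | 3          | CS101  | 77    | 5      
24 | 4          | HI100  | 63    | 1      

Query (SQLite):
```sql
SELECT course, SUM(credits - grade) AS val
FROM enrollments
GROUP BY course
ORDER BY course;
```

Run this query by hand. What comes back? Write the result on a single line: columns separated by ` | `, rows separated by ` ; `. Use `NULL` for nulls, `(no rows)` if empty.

CS101 | -159 ; CS201 | -129 ; HI100 | -149 ; MA110 | -58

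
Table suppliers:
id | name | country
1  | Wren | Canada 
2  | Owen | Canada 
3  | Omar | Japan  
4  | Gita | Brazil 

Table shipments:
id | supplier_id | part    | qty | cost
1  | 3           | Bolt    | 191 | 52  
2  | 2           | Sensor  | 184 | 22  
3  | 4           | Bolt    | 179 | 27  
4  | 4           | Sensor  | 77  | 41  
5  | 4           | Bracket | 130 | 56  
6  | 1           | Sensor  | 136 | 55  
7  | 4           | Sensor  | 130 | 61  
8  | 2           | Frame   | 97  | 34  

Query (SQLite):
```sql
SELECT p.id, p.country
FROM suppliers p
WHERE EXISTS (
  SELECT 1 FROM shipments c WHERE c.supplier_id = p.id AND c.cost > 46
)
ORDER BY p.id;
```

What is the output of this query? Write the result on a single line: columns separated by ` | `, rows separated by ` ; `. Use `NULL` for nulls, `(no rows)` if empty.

1 | Canada ; 3 | Japan ; 4 | Brazil

For each suppliers row, check whether any shipments with matching supplier_id has cost > 46.
Keep rows where that is true.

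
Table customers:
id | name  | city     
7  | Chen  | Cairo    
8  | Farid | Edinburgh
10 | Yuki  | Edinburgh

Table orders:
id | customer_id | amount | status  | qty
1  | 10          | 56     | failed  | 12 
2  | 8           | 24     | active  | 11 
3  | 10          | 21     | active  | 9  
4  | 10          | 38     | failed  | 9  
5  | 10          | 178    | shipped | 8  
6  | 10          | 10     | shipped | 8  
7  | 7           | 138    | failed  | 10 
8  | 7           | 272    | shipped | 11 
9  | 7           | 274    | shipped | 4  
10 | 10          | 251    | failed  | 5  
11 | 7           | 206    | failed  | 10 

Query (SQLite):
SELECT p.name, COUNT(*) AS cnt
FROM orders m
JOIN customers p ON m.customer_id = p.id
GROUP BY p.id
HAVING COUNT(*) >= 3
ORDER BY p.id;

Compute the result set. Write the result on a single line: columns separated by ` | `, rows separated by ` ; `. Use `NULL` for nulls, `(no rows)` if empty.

Join each orders row to its customers via customer_id.
Group joined rows by customers.id; compute COUNT(*) per group.
HAVING: keep groups with count ≥ 3.
  7: ids {7, 8, 9, 11} → COUNT(*)=4
  8: ids {2} → COUNT(*)=1
  10: ids {1, 3, 4, 5, 6, 10} → COUNT(*)=6

Chen | 4 ; Yuki | 6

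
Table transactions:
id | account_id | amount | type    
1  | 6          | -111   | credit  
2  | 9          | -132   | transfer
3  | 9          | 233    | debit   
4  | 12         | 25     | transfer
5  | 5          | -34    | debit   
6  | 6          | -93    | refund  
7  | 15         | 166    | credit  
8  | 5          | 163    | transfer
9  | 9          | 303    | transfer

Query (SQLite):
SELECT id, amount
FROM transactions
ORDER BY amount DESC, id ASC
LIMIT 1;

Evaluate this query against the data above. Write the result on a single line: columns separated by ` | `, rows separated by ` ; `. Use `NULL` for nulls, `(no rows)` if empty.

9 | 303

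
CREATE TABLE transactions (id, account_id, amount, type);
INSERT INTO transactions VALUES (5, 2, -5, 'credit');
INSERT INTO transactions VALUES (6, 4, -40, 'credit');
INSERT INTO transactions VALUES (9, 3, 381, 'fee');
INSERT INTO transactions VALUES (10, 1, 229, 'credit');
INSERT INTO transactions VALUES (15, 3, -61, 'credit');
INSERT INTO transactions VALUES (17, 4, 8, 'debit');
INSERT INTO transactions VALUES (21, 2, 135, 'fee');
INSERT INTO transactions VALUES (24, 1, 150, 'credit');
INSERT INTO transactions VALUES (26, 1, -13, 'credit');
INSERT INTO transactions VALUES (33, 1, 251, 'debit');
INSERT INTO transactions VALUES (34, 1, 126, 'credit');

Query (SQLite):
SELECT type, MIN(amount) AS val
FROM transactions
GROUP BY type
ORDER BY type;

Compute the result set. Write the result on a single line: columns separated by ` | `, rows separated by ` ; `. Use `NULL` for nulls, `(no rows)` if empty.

Partition transactions by type; compute MIN(amount) within each group.
  credit: ids {5, 6, 10, 15, 24, 26, 34} → MIN(amount)=-61
  debit: ids {17, 33} → MIN(amount)=8
  fee: ids {9, 21} → MIN(amount)=135

credit | -61 ; debit | 8 ; fee | 135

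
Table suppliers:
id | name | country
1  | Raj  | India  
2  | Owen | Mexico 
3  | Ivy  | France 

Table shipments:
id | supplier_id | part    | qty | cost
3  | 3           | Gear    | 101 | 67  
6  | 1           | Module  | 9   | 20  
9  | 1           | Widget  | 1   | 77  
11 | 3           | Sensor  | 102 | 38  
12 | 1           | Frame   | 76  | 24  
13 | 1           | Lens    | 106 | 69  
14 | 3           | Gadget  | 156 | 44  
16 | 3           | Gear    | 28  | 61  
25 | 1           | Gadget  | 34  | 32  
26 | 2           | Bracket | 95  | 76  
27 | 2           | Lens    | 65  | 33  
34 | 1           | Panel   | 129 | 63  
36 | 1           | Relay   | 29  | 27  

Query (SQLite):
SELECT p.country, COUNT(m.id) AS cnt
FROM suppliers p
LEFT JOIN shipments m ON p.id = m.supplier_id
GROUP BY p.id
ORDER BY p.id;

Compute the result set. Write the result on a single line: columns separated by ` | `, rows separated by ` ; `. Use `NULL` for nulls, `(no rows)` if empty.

LEFT JOIN keeps every suppliers row; unmatched ones get NULL for shipments columns.
Group by suppliers.id and compute COUNT(m.id). COUNT(col) of an all-NULL group is 0.
  1: ids {6, 9, 12, 13, 25, 34, 36} → COUNT(m.id)=7
  2: ids {26, 27} → COUNT(m.id)=2
  3: ids {3, 11, 14, 16} → COUNT(m.id)=4

India | 7 ; Mexico | 2 ; France | 4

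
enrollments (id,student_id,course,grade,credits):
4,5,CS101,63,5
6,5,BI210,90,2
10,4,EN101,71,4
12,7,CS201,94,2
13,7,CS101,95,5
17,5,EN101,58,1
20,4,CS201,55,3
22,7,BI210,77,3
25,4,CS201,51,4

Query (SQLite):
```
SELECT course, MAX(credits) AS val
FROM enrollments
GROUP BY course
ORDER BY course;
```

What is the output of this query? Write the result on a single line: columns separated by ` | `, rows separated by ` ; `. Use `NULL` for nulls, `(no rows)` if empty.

BI210 | 3 ; CS101 | 5 ; CS201 | 4 ; EN101 | 4

Partition enrollments by course; compute MAX(credits) within each group.
  BI210: ids {6, 22} → MAX(credits)=3
  CS101: ids {4, 13} → MAX(credits)=5
  CS201: ids {12, 20, 25} → MAX(credits)=4
  EN101: ids {10, 17} → MAX(credits)=4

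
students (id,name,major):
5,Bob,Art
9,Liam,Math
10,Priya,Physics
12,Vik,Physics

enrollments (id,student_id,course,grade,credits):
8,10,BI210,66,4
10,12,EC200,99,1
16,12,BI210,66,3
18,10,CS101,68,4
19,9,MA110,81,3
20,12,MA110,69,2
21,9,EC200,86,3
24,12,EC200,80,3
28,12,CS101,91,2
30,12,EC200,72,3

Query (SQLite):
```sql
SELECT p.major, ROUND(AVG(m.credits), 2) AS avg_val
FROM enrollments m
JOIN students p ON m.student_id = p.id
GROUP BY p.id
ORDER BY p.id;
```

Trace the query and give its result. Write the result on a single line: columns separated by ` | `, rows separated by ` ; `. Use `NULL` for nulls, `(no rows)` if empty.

Join each enrollments row to its students via student_id.
Group joined rows by students.id; compute ROUND(AVG(m.credits), 2) per group.
  9: ids {19, 21} → ROUND(AVG(m.credits), 2)=3
  10: ids {8, 18} → ROUND(AVG(m.credits), 2)=4
  12: ids {10, 16, 20, 24, 28, 30} → ROUND(AVG(m.credits), 2)=2.33

Math | 3 ; Physics | 4 ; Physics | 2.33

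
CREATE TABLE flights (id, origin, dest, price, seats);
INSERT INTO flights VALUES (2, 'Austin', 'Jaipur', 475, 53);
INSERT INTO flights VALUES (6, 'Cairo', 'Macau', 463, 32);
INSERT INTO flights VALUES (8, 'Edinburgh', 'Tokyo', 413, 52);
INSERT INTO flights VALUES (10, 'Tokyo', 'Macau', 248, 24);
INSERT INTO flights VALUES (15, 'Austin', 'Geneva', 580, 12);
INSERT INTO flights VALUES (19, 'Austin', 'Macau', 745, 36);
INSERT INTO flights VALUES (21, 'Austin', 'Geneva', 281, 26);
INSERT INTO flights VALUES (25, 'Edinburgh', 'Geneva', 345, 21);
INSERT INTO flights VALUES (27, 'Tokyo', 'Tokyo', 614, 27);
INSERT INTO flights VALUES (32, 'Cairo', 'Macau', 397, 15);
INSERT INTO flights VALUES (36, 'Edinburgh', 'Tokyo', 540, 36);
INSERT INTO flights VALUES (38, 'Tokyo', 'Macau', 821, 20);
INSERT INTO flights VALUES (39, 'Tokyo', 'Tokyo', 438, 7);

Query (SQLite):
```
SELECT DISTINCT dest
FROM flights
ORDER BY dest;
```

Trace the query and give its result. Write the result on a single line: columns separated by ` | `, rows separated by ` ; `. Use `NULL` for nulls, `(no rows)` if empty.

Collect distinct dest values from flights.

Geneva ; Jaipur ; Macau ; Tokyo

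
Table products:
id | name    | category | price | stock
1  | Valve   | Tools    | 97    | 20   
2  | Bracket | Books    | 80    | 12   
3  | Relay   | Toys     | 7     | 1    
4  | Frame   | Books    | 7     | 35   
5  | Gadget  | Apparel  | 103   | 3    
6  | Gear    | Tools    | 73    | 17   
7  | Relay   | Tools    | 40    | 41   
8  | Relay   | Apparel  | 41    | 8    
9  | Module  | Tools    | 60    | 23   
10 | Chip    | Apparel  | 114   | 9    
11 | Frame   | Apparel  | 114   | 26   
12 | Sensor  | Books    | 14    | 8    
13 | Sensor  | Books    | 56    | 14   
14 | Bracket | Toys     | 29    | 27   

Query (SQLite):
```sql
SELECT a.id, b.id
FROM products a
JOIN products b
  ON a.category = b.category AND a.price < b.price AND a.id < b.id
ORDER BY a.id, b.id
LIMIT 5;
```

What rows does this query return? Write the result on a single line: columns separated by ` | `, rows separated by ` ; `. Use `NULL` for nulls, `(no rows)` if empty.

3 | 14 ; 4 | 12 ; 4 | 13 ; 5 | 10 ; 5 | 11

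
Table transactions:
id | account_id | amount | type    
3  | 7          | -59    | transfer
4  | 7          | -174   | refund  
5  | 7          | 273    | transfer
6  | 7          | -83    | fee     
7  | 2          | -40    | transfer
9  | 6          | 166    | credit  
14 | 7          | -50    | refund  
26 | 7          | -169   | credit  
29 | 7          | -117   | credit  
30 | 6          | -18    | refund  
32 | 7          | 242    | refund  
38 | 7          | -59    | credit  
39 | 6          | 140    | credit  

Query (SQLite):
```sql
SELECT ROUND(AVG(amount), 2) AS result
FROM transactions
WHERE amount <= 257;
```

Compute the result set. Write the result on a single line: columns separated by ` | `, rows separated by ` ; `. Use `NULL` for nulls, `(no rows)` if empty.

-18.42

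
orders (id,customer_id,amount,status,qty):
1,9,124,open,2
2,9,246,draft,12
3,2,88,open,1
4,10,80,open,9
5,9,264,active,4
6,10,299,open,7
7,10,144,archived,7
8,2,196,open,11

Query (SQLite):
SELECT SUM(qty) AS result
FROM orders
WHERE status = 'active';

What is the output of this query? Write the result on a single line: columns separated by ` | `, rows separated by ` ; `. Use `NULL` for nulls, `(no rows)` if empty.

4

Rows where status='active' → qty values: [4].
SUM of non-NULL values = 4.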